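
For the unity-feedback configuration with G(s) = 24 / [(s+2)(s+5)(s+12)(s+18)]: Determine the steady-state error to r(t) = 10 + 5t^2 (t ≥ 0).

G(s) has no factors of s in the denominator, so the system is type 0. Treating each term separately:
  • 10: e_ss = 10/(1+K_p) with K_p=1/90 → 900/91.
  • 5t^2: a type-0 system cannot track it, e_ss → ∞.
The unbounded component dominates.

infinity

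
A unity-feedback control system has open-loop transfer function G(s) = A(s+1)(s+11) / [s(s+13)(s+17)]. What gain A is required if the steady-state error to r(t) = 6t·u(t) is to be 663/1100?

200

System type = 1 (one pole at s=0).
K_v = lim_{s→0} s·G(s) = A·1·11 / (13·17) = (11/221)·A.
e_ss = 6/K_v = 663/1100 ⇒ K_v = 2200/221 ⇒ A = (2200/221)/(11/221) = 200.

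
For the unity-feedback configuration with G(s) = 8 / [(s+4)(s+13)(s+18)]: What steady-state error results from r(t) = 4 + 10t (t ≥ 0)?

System type = 0 (no poles at s=0). By superposition:
  • 4: e_ss = 4/(1+K_p) with K_p=1/117 → 234/59.
  • 10t: a type-0 system cannot track it, e_ss → ∞.
The unbounded component dominates.

infinity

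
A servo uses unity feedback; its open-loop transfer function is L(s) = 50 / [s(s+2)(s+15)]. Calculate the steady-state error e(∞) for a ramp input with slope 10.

L(s) has one factor of s in the denominator, so the system is type 1.
K_v = lim_{s→0} s·L(s) = 50 / (2·15) = 5/3.
e_ss = 10/K_v = 10/(5/3) = 6.

6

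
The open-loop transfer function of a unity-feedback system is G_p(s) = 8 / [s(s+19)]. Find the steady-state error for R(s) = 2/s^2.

4.75

System type = 1 (one pole at s=0).
K_v = lim_{s→0} s·G_p(s) = 8 / (19) = 8/19.
e_ss = 2/K_v = 2/(8/19) = 4.75.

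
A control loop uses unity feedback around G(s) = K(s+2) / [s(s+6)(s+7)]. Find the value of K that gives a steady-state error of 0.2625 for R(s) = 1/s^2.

The open loop has one pole at the origin → type 1 system.
K_v = lim_{s→0} s·G(s) = K·2 / (6·7) = (1/21)·K.
e_ss = 1/K_v = 0.2625 ⇒ K_v = 80/21 ⇒ K = (80/21)/(1/21) = 80.

80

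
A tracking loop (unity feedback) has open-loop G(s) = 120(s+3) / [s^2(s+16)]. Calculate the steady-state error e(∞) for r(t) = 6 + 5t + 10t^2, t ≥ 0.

System type = 2 (two poles at s=0). Taking each input component in turn:
  • 6: tracked with zero error.
  • 5t: tracked with zero error.
  • 10t^2: e_ss = 20/K_a with K_a=22.5 → 8/9.
Total e_ss = 8/9.

8/9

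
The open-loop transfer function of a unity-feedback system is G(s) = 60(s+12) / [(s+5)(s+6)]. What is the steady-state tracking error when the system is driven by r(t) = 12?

System type = 0 (no poles at s=0).
K_p = lim_{s→0} G(s) = 60·12 / (5·6) = 24.
e_ss = 12/(1 + K_p) = 12/25 = 0.48.

0.48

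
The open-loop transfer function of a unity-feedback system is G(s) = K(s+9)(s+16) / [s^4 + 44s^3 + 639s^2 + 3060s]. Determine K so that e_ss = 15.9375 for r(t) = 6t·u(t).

8

Factoring s from the denominator leaves a polynomial with constant term 3060, so the system is type 1.
K_v = lim_{s→0} s·G(s) = K·9·16 / 3060 = (4/85)·K.
e_ss = 6/K_v = 15.9375 ⇒ K_v = 32/85 ⇒ K = (32/85)/(4/85) = 8.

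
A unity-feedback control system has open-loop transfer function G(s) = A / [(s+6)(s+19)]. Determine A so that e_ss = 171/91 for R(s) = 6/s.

250

The open loop has no poles at the origin → type 0 system.
K_p = lim_{s→0} G(s) = A / (6·19) = (1/114)·A.
e_ss = 6/(1 + K_p) = 171/91 ⇒ 1 + (1/114)·A = 182/57 ⇒ A = 250.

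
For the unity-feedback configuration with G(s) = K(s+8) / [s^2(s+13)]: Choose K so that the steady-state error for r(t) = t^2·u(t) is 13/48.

Two free integrators in G(s): this is a type 2 system.
K_a = lim_{s→0} s^2·G(s) = K·8 / (13) = (8/13)·K.
e_ss = 2/K_a = 13/48 ⇒ K_a = 96/13 ⇒ K = (96/13)/(8/13) = 12.

12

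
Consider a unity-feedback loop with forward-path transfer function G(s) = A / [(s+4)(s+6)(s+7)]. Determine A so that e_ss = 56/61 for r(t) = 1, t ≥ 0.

15

G(s) has no factors of s in the denominator, so the system is type 0.
K_p = lim_{s→0} G(s) = A / (4·6·7) = (1/168)·A.
e_ss = 1/(1 + K_p) = 56/61 ⇒ 1 + (1/168)·A = 61/56 ⇒ A = 15.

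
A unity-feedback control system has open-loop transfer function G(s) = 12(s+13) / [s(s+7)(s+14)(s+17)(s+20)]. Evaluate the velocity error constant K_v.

System type = 1 (one pole at s=0).
K_v = lim_{s→0} s·G(s) = 12·13 / (7·14·17·20) = 39/8330.

39/8330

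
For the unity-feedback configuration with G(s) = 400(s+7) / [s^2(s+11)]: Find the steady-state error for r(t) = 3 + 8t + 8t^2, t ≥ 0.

11/175

The open loop has two poles at the origin → type 2 system. Treating each term separately:
  • 3: tracked with zero error.
  • 8t: tracked with zero error.
  • 8t^2: e_ss = 16/K_a with K_a=2800/11 → 11/175.
Total e_ss = 11/175.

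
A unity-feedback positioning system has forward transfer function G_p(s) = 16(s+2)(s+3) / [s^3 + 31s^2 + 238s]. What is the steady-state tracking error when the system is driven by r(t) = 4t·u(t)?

The denominator has no term below 238s — 1 pole at s=0, type 1.
K_v = lim_{s→0} s·G_p(s) = 16·2·3 / 238 = 48/119.
e_ss = 4/K_v = 4/(48/119) = 119/12.

119/12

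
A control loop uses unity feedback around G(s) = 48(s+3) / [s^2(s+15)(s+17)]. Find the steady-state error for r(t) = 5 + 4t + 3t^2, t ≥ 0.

10.625

Two free integrators in G(s): this is a type 2 system. By superposition:
  • 5: tracked with zero error.
  • 4t: tracked with zero error.
  • 3t^2: e_ss = 6/K_a with K_a=48/85 → 10.625.
Total e_ss = 10.625.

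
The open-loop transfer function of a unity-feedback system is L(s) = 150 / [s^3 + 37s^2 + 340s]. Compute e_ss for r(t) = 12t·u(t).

27.2

Factoring s from the denominator leaves a polynomial with constant term 340, so the system is type 1.
K_v = lim_{s→0} s·L(s) = 150 / 340 = 15/34.
e_ss = 12/K_v = 12/(15/34) = 27.2.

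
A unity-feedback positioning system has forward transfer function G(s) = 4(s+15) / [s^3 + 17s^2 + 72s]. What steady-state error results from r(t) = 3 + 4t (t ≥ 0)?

Lowest-order denominator term is 72s, so the open loop has 1 pole at the origin → type 1 system. Taking each input component in turn:
  • 3: tracked with zero error.
  • 4t: e_ss = 4/K_v with K_v=5/6 → 4.8.
Total e_ss = 4.8.

4.8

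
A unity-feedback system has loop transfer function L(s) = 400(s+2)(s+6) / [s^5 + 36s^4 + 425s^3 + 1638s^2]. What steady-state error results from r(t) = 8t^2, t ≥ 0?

The denominator has no term below 1638s^2 — 2 poles at s=0, type 2.
K_a = lim_{s→0} s^2·L(s) = 400·2·6 / 1638 = 800/273.
r(t) = 8t^2 gives R(s) = 16/s^3.
e_ss = 16/K_a = 16/(800/273) = 5.46.

5.46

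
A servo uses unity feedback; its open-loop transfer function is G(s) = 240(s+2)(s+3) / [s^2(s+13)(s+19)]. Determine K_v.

infinity

K_v = lim_{s→0} s·G(s); with 2 poles at the origin the limit diverges, so K_v = ∞.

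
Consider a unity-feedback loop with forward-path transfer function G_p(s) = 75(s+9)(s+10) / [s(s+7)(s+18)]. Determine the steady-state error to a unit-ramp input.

The open loop has one pole at the origin → type 1 system.
K_v = lim_{s→0} s·G_p(s) = 75·9·10 / (7·18) = 375/7.
e_ss = 1/K_v = 1/(375/7) = 7/375.

7/375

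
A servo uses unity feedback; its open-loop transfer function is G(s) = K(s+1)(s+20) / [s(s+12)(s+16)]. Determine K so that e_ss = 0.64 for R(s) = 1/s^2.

15

G(s) has one factor of s in the denominator, so the system is type 1.
K_v = lim_{s→0} s·G(s) = K·1·20 / (12·16) = (5/48)·K.
e_ss = 1/K_v = 0.64 ⇒ K_v = 1.5625 ⇒ K = 1.5625/(5/48) = 15.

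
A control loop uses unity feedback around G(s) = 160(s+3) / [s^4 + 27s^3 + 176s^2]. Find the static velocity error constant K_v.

K_v = lim_{s→0} s·G(s); with 2 poles at the origin the limit diverges, so K_v = ∞.

infinity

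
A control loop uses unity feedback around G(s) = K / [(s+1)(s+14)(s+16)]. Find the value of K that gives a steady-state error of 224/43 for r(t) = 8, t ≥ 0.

120

System type = 0 (no poles at s=0).
K_p = lim_{s→0} G(s) = K / (1·14·16) = (1/224)·K.
e_ss = 8/(1 + K_p) = 224/43 ⇒ 1 + (1/224)·K = 43/28 ⇒ K = 120.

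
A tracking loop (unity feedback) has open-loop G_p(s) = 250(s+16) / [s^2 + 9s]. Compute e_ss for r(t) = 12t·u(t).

0.027

Factoring s from the denominator leaves a polynomial with constant term 9, so the system is type 1.
K_v = lim_{s→0} s·G_p(s) = 250·16 / 9 = 4000/9.
e_ss = 12/K_v = 12/(4000/9) = 0.027.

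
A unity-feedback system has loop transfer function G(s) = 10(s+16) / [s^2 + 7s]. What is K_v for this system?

Lowest-order denominator term is 7s, so the open loop has 1 pole at the origin → type 1 system.
K_v = lim_{s→0} s·G(s) = 10·16 / 7 = 160/7.

160/7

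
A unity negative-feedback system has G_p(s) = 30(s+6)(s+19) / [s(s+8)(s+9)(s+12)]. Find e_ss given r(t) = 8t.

One free integrator in G_p(s): this is a type 1 system.
K_v = lim_{s→0} s·G_p(s) = 30·6·19 / (8·9·12) = 95/24.
e_ss = 8/K_v = 8/(95/24) = 192/95.

192/95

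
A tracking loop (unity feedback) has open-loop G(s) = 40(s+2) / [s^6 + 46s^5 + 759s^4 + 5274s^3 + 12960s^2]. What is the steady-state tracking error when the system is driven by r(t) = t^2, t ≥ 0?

324

Factoring s^2 from the denominator leaves a polynomial with constant term 12960, so the system is type 2.
K_a = lim_{s→0} s^2·G(s) = 40·2 / 12960 = 1/162.
r(t) = t^2 gives R(s) = 2/s^3.
e_ss = 2/K_a = 2/(1/162) = 324.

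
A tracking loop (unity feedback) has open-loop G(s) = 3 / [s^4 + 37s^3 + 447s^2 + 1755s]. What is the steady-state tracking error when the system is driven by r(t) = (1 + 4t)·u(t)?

The denominator has no term below 1755s — 1 pole at s=0, type 1. By superposition:
  • 1: tracked with zero error.
  • 4t: e_ss = 4/K_v with K_v=1/585 → 2340.
Total e_ss = 2340.

2340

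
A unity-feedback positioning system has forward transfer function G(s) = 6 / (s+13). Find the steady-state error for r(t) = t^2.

No free integrators in G(s): this is a type 0 system.
K_a = lim_{s→0} s^2·G(s) = 0; the steady-state error to this parabolic input grows without bound.

infinity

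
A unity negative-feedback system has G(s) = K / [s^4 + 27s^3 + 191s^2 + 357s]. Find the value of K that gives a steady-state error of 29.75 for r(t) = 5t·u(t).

60

Lowest-order denominator term is 357s, so the open loop has 1 pole at the origin → type 1 system.
K_v = lim_{s→0} s·G(s) = K / 357 = (1/357)·K.
e_ss = 5/K_v = 29.75 ⇒ K_v = 20/119 ⇒ K = (20/119)/(1/357) = 60.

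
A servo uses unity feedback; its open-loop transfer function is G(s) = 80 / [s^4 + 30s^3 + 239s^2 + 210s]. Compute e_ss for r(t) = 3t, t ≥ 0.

7.875

Lowest-order denominator term is 210s, so the open loop has 1 pole at the origin → type 1 system.
K_v = lim_{s→0} s·G(s) = 80 / 210 = 8/21.
e_ss = 3/K_v = 3/(8/21) = 7.875.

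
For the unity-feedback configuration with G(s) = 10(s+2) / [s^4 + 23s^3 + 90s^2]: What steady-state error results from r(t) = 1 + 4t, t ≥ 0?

Lowest-order denominator term is 90s^2, so the open loop has 2 poles at the origin → type 2 system. Taking each input component in turn:
  • 1: tracked with zero error.
  • 4t: tracked with zero error.
Total e_ss = 0.

0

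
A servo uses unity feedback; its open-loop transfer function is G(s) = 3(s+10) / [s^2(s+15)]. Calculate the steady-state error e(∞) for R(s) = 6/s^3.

3

G(s) has two factors of s in the denominator, so the system is type 2.
K_a = lim_{s→0} s^2·G(s) = 3·10 / (15) = 2.
r(t) = 3t^2 gives R(s) = 6/s^3.
e_ss = 6/K_a = 6/2 = 3.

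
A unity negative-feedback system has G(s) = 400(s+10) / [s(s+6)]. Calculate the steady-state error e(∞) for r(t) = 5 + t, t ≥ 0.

0.0015

One free integrator in G(s): this is a type 1 system. By superposition:
  • 5: tracked with zero error.
  • t: e_ss = 1/K_v with K_v=2000/3 → 0.0015.
Total e_ss = 0.0015.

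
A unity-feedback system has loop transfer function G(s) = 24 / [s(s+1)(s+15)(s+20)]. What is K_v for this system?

The open loop has one pole at the origin → type 1 system.
K_v = lim_{s→0} s·G(s) = 24 / (1·15·20) = 0.08.

0.08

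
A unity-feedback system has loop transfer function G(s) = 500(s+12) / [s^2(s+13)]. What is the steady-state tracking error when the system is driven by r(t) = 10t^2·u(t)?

13/300

System type = 2 (two poles at s=0).
K_a = lim_{s→0} s^2·G(s) = 500·12 / (13) = 6000/13.
r(t) = 10t^2 gives R(s) = 20/s^3.
e_ss = 20/K_a = 20/(6000/13) = 13/300.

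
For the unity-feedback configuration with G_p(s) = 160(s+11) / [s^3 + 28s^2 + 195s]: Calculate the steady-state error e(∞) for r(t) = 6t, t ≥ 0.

Factoring s from the denominator leaves a polynomial with constant term 195, so the system is type 1.
K_v = lim_{s→0} s·G_p(s) = 160·11 / 195 = 352/39.
e_ss = 6/K_v = 6/(352/39) = 117/176.

117/176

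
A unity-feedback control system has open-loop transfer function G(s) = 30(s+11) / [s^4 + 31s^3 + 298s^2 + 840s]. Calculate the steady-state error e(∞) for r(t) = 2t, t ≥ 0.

56/11

Factoring s from the denominator leaves a polynomial with constant term 840, so the system is type 1.
K_v = lim_{s→0} s·G(s) = 30·11 / 840 = 11/28.
e_ss = 2/K_v = 2/(11/28) = 56/11.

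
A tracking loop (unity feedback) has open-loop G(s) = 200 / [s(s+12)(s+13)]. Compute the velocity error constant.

50/39

One free integrator in G(s): this is a type 1 system.
K_v = lim_{s→0} s·G(s) = 200 / (12·13) = 50/39.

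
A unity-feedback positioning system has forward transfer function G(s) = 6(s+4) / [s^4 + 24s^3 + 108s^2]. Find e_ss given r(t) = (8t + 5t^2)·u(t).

45

The denominator has no term below 108s^2 — 2 poles at s=0, type 2. Treating each term separately:
  • 8t: tracked with zero error.
  • 5t^2: e_ss = 10/K_a with K_a=2/9 → 45.
Total e_ss = 45.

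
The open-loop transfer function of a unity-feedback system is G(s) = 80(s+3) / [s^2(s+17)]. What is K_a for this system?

The open loop has two poles at the origin → type 2 system.
K_a = lim_{s→0} s^2·G(s) = 80·3 / (17) = 240/17.

240/17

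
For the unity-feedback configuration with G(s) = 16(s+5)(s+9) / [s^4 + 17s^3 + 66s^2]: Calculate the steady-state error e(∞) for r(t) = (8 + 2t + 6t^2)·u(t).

1.1

The denominator has no term below 66s^2 — 2 poles at s=0, type 2. Taking each input component in turn:
  • 8: tracked with zero error.
  • 2t: tracked with zero error.
  • 6t^2: e_ss = 12/K_a with K_a=120/11 → 1.1.
Total e_ss = 1.1.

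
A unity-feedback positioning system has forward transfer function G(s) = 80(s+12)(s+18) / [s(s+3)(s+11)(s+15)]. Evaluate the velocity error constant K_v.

One free integrator in G(s): this is a type 1 system.
K_v = lim_{s→0} s·G(s) = 80·12·18 / (3·11·15) = 384/11.

384/11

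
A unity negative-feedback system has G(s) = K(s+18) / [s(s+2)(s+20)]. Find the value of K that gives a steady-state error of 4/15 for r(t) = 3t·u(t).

System type = 1 (one pole at s=0).
K_v = lim_{s→0} s·G(s) = K·18 / (2·20) = 0.45·K.
e_ss = 3/K_v = 4/15 ⇒ K_v = 11.25 ⇒ K = 11.25/0.45 = 25.

25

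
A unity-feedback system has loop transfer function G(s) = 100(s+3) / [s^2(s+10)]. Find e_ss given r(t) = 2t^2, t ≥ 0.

2/15

System type = 2 (two poles at s=0).
K_a = lim_{s→0} s^2·G(s) = 100·3 / (10) = 30.
r(t) = 2t^2 gives R(s) = 4/s^3.
e_ss = 4/K_a = 4/30 = 2/15.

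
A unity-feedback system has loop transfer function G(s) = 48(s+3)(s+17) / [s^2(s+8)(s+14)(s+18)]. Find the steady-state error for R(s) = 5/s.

0

G(s) has two factors of s in the denominator, so the system is type 2.
A type-2 system has K_p = ∞, so it tracks a step input with zero steady-state error.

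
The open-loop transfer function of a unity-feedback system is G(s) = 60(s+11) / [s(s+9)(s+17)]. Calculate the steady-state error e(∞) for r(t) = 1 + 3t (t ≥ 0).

One free integrator in G(s): this is a type 1 system. Treating each term separately:
  • 1: tracked with zero error.
  • 3t: e_ss = 3/K_v with K_v=220/51 → 153/220.
Total e_ss = 153/220.

153/220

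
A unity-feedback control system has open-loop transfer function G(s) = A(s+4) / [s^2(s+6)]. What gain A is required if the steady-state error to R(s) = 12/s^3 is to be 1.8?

G(s) has two factors of s in the denominator, so the system is type 2.
K_a = lim_{s→0} s^2·G(s) = A·4 / (6) = (2/3)·A.
e_ss = 12/K_a = 1.8 ⇒ K_a = 20/3 ⇒ A = (20/3)/(2/3) = 10.

10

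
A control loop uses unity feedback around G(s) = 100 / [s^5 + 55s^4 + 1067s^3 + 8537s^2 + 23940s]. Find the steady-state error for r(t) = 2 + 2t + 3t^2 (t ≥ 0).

Lowest-order denominator term is 23940s, so the open loop has 1 pole at the origin → type 1 system. By superposition:
  • 2: tracked with zero error.
  • 2t: e_ss = 2/K_v with K_v=5/1197 → 478.8.
  • 3t^2: a type-1 system cannot track it, e_ss → ∞.
The unbounded component dominates.

infinity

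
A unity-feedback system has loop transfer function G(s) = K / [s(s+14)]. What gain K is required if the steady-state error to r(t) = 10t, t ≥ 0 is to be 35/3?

One free integrator in G(s): this is a type 1 system.
K_v = lim_{s→0} s·G(s) = K / (14) = (1/14)·K.
e_ss = 10/K_v = 35/3 ⇒ K_v = 6/7 ⇒ K = (6/7)/(1/14) = 12.

12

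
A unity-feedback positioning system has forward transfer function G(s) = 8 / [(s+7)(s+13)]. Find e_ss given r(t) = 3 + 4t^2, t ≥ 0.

System type = 0 (no poles at s=0). Taking each input component in turn:
  • 3: e_ss = 3/(1+K_p) with K_p=8/91 → 91/33.
  • 4t^2: a type-0 system cannot track it, e_ss → ∞.
The unbounded component dominates.

infinity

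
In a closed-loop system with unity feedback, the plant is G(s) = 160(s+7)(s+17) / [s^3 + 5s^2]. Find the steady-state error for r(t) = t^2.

1/1904

The denominator has no term below 5s^2 — 2 poles at s=0, type 2.
K_a = lim_{s→0} s^2·G(s) = 160·7·17 / 5 = 3808.
r(t) = t^2 gives R(s) = 2/s^3.
e_ss = 2/K_a = 2/3808 = 1/1904.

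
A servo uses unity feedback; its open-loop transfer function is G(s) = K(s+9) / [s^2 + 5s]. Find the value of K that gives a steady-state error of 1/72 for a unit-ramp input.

Factoring s from the denominator leaves a polynomial with constant term 5, so the system is type 1.
K_v = lim_{s→0} s·G(s) = K·9 / 5 = 1.8·K.
e_ss = 1/K_v = 1/72 ⇒ K_v = 72 ⇒ K = 72/1.8 = 40.

40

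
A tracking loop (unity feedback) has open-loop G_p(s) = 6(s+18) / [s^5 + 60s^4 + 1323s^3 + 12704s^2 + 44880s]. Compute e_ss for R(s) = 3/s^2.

3740/3

The denominator has no term below 44880s — 1 pole at s=0, type 1.
K_v = lim_{s→0} s·G_p(s) = 6·18 / 44880 = 9/3740.
e_ss = 3/K_v = 3/(9/3740) = 3740/3.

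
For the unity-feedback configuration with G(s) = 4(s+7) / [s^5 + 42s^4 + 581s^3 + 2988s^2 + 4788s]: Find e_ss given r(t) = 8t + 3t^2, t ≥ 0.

infinity

Lowest-order denominator term is 4788s, so the open loop has 1 pole at the origin → type 1 system. Taking each input component in turn:
  • 8t: e_ss = 8/K_v with K_v=1/171 → 1368.
  • 3t^2: a type-1 system cannot track it, e_ss → ∞.
The unbounded component dominates.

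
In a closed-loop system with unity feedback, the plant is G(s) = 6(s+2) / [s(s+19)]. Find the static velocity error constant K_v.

12/19

G(s) has one factor of s in the denominator, so the system is type 1.
K_v = lim_{s→0} s·G(s) = 6·2 / (19) = 12/19.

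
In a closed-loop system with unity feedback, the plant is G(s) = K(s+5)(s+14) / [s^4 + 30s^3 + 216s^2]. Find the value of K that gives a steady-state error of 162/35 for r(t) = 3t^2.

4

The denominator has no term below 216s^2 — 2 poles at s=0, type 2.
K_a = lim_{s→0} s^2·G(s) = K·5·14 / 216 = (35/108)·K.
e_ss = 6/K_a = 162/35 ⇒ K_a = 35/27 ⇒ K = (35/27)/(35/108) = 4.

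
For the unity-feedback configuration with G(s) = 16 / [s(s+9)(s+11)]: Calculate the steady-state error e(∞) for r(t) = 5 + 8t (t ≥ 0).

System type = 1 (one pole at s=0). By superposition:
  • 5: tracked with zero error.
  • 8t: e_ss = 8/K_v with K_v=16/99 → 49.5.
Total e_ss = 49.5.

49.5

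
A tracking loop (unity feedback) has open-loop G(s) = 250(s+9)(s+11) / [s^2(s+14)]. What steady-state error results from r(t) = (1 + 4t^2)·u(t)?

56/12375

The open loop has two poles at the origin → type 2 system. Taking each input component in turn:
  • 1: tracked with zero error.
  • 4t^2: e_ss = 8/K_a with K_a=12375/7 → 56/12375.
Total e_ss = 56/12375.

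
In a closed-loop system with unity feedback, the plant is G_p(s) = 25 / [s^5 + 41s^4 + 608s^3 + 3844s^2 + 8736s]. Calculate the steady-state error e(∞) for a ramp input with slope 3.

1048.32

Lowest-order denominator term is 8736s, so the open loop has 1 pole at the origin → type 1 system.
K_v = lim_{s→0} s·G_p(s) = 25 / 8736 = 25/8736.
e_ss = 3/K_v = 3/(25/8736) = 1048.32.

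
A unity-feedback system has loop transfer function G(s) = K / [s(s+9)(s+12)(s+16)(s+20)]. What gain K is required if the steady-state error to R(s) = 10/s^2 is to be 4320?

80

The open loop has one pole at the origin → type 1 system.
K_v = lim_{s→0} s·G(s) = K / (9·12·16·20) = (1/34560)·K.
e_ss = 10/K_v = 4320 ⇒ K_v = 1/432 ⇒ K = (1/432)/(1/34560) = 80.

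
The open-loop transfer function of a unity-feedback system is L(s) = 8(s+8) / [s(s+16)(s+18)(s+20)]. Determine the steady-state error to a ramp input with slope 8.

720

L(s) has one factor of s in the denominator, so the system is type 1.
K_v = lim_{s→0} s·L(s) = 8·8 / (16·18·20) = 1/90.
e_ss = 8/K_v = 8/(1/90) = 720.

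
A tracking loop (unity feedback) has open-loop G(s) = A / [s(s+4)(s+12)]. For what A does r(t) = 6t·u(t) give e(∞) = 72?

G(s) has one factor of s in the denominator, so the system is type 1.
K_v = lim_{s→0} s·G(s) = A / (4·12) = (1/48)·A.
e_ss = 6/K_v = 72 ⇒ K_v = 1/12 ⇒ A = (1/12)/(1/48) = 4.

4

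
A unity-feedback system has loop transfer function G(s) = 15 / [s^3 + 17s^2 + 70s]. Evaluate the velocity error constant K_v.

Lowest-order denominator term is 70s, so the open loop has 1 pole at the origin → type 1 system.
K_v = lim_{s→0} s·G(s) = 15 / 70 = 3/14.

3/14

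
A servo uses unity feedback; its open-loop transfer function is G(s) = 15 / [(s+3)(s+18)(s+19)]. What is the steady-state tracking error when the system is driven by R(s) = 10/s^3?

System type = 0 (no poles at s=0).
K_a = lim_{s→0} s^2·G(s) = 0; the steady-state error to this parabolic input grows without bound.

infinity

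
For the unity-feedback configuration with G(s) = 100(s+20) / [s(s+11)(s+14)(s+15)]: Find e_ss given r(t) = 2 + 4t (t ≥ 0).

4.62

G(s) has one factor of s in the denominator, so the system is type 1. By superposition:
  • 2: tracked with zero error.
  • 4t: e_ss = 4/K_v with K_v=200/231 → 4.62.
Total e_ss = 4.62.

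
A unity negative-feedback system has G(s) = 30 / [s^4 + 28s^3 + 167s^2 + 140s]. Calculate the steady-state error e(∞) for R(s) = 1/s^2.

Lowest-order denominator term is 140s, so the open loop has 1 pole at the origin → type 1 system.
K_v = lim_{s→0} s·G(s) = 30 / 140 = 3/14.
e_ss = 1/K_v = 1/(3/14) = 14/3.

14/3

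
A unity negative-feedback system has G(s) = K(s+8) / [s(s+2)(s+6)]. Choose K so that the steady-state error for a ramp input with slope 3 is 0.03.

150

One free integrator in G(s): this is a type 1 system.
K_v = lim_{s→0} s·G(s) = K·8 / (2·6) = (2/3)·K.
e_ss = 3/K_v = 0.03 ⇒ K_v = 100 ⇒ K = 100/(2/3) = 150.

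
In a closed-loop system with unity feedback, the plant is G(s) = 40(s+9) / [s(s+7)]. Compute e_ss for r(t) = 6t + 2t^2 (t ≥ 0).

infinity

The open loop has one pole at the origin → type 1 system. Taking each input component in turn:
  • 6t: e_ss = 6/K_v with K_v=360/7 → 7/60.
  • 2t^2: a type-1 system cannot track it, e_ss → ∞.
The unbounded component dominates.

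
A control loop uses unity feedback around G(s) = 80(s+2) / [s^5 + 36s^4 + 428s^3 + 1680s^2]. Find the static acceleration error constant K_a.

The denominator has no term below 1680s^2 — 2 poles at s=0, type 2.
K_a = lim_{s→0} s^2·G(s) = 80·2 / 1680 = 2/21.

2/21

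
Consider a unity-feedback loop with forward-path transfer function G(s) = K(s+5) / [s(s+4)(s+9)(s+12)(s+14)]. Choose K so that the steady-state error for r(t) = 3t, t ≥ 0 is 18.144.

200

G(s) has one factor of s in the denominator, so the system is type 1.
K_v = lim_{s→0} s·G(s) = K·5 / (4·9·12·14) = (5/6048)·K.
e_ss = 3/K_v = 18.144 ⇒ K_v = 125/756 ⇒ K = (125/756)/(5/6048) = 200.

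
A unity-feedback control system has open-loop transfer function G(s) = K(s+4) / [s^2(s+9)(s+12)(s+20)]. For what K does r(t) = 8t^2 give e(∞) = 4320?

2

G(s) has two factors of s in the denominator, so the system is type 2.
K_a = lim_{s→0} s^2·G(s) = K·4 / (9·12·20) = (1/540)·K.
e_ss = 16/K_a = 4320 ⇒ K_a = 1/270 ⇒ K = (1/270)/(1/540) = 2.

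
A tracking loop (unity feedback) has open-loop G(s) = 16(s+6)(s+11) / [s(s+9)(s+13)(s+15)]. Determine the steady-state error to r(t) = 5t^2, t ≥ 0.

infinity

System type = 1 (one pole at s=0).
For a type-1 system K_a = 0, so e_ss to a parabolic input is unbounded.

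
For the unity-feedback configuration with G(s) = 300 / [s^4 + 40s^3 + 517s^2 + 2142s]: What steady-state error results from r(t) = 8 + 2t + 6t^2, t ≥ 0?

The denominator has no term below 2142s — 1 pole at s=0, type 1. Taking each input component in turn:
  • 8: tracked with zero error.
  • 2t: e_ss = 2/K_v with K_v=50/357 → 14.28.
  • 6t^2: a type-1 system cannot track it, e_ss → ∞.
The unbounded component dominates.

infinity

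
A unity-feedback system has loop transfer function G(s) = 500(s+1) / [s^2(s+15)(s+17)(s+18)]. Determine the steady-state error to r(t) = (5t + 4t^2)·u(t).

73.44

The open loop has two poles at the origin → type 2 system. Treating each term separately:
  • 5t: tracked with zero error.
  • 4t^2: e_ss = 8/K_a with K_a=50/459 → 73.44.
Total e_ss = 73.44.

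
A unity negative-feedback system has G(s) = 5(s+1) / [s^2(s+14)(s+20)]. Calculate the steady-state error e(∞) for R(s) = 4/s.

G(s) has two factors of s in the denominator, so the system is type 2.
A type-2 system has K_p = ∞, so it tracks a step input with zero steady-state error.

0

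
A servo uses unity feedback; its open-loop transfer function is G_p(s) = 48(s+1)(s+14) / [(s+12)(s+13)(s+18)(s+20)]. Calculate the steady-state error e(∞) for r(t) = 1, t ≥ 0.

G_p(s) has no factors of s in the denominator, so the system is type 0.
K_p = lim_{s→0} G_p(s) = 48·1·14 / (12·13·18·20) = 7/585.
e_ss = 1/(1 + K_p) = 1/(592/585) = 585/592.

585/592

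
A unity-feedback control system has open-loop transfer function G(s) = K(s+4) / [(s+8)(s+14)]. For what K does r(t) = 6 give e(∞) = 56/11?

5

The open loop has no poles at the origin → type 0 system.
K_p = lim_{s→0} G(s) = K·4 / (8·14) = (1/28)·K.
e_ss = 6/(1 + K_p) = 56/11 ⇒ 1 + (1/28)·K = 33/28 ⇒ K = 5.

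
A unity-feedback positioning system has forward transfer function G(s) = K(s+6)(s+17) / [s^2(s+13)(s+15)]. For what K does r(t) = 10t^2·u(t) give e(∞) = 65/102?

Two free integrators in G(s): this is a type 2 system.
K_a = lim_{s→0} s^2·G(s) = K·6·17 / (13·15) = (34/65)·K.
e_ss = 20/K_a = 65/102 ⇒ K_a = 408/13 ⇒ K = (408/13)/(34/65) = 60.

60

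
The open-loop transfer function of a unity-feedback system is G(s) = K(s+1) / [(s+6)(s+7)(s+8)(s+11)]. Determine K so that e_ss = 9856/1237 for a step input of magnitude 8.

15

No free integrators in G(s): this is a type 0 system.
K_p = lim_{s→0} G(s) = K·1 / (6·7·8·11) = (1/3696)·K.
e_ss = 8/(1 + K_p) = 9856/1237 ⇒ 1 + (1/3696)·K = 1237/1232 ⇒ K = 15.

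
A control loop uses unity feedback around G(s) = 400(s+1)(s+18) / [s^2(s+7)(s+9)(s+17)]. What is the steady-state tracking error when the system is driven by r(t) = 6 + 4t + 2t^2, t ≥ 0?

0.595

G(s) has two factors of s in the denominator, so the system is type 2. Treating each term separately:
  • 6: tracked with zero error.
  • 4t: tracked with zero error.
  • 2t^2: e_ss = 4/K_a with K_a=800/119 → 0.595.
Total e_ss = 0.595.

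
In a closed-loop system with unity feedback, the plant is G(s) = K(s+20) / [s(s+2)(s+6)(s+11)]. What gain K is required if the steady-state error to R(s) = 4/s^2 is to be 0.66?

40

One free integrator in G(s): this is a type 1 system.
K_v = lim_{s→0} s·G(s) = K·20 / (2·6·11) = (5/33)·K.
e_ss = 4/K_v = 0.66 ⇒ K_v = 200/33 ⇒ K = (200/33)/(5/33) = 40.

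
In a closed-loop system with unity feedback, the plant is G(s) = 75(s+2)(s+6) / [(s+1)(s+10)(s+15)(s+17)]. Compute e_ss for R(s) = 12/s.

204/23

System type = 0 (no poles at s=0).
K_p = lim_{s→0} G(s) = 75·2·6 / (1·10·15·17) = 6/17.
e_ss = 12/(1 + K_p) = 12/(23/17) = 204/23.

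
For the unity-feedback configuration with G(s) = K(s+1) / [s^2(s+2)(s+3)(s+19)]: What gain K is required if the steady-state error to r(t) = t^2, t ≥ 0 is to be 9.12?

25

Two free integrators in G(s): this is a type 2 system.
K_a = lim_{s→0} s^2·G(s) = K·1 / (2·3·19) = (1/114)·K.
e_ss = 2/K_a = 9.12 ⇒ K_a = 25/114 ⇒ K = (25/114)/(1/114) = 25.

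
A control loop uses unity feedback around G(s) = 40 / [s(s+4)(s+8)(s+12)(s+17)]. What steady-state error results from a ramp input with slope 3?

489.6

The open loop has one pole at the origin → type 1 system.
K_v = lim_{s→0} s·G(s) = 40 / (4·8·12·17) = 5/816.
e_ss = 3/K_v = 3/(5/816) = 489.6.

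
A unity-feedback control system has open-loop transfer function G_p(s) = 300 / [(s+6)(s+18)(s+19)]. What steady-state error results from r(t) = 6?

513/98

G_p(s) has no factors of s in the denominator, so the system is type 0.
K_p = lim_{s→0} G_p(s) = 300 / (6·18·19) = 25/171.
e_ss = 6/(1 + K_p) = 6/(196/171) = 513/98.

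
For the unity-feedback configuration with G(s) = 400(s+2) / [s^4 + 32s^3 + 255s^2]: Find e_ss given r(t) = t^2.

The denominator has no term below 255s^2 — 2 poles at s=0, type 2.
K_a = lim_{s→0} s^2·G(s) = 400·2 / 255 = 160/51.
r(t) = t^2 gives R(s) = 2/s^3.
e_ss = 2/K_a = 2/(160/51) = 0.6375.

0.6375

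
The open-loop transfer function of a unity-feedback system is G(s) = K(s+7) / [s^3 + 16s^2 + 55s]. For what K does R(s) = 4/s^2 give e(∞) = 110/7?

Lowest-order denominator term is 55s, so the open loop has 1 pole at the origin → type 1 system.
K_v = lim_{s→0} s·G(s) = K·7 / 55 = (7/55)·K.
e_ss = 4/K_v = 110/7 ⇒ K_v = 14/55 ⇒ K = (14/55)/(7/55) = 2.

2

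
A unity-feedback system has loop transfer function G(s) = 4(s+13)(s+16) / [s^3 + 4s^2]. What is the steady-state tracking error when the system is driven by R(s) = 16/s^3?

1/13

The denominator has no term below 4s^2 — 2 poles at s=0, type 2.
K_a = lim_{s→0} s^2·G(s) = 4·13·16 / 4 = 208.
r(t) = 8t^2 gives R(s) = 16/s^3.
e_ss = 16/K_a = 16/208 = 1/13.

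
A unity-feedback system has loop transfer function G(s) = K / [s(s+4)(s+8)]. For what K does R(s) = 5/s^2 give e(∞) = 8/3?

60

System type = 1 (one pole at s=0).
K_v = lim_{s→0} s·G(s) = K / (4·8) = (1/32)·K.
e_ss = 5/K_v = 8/3 ⇒ K_v = 1.875 ⇒ K = 1.875/(1/32) = 60.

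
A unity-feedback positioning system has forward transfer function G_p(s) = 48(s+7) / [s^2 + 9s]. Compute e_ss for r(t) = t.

3/112

Factoring s from the denominator leaves a polynomial with constant term 9, so the system is type 1.
K_v = lim_{s→0} s·G_p(s) = 48·7 / 9 = 112/3.
e_ss = 1/K_v = 1/(112/3) = 3/112.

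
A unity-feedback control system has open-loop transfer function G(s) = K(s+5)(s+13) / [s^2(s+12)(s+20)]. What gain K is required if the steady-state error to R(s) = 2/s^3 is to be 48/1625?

System type = 2 (two poles at s=0).
K_a = lim_{s→0} s^2·G(s) = K·5·13 / (12·20) = (13/48)·K.
e_ss = 2/K_a = 48/1625 ⇒ K_a = 1625/24 ⇒ K = (1625/24)/(13/48) = 250.

250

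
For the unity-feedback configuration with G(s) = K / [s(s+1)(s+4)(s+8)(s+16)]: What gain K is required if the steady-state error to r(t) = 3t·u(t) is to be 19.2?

80

System type = 1 (one pole at s=0).
K_v = lim_{s→0} s·G(s) = K / (1·4·8·16) = (1/512)·K.
e_ss = 3/K_v = 19.2 ⇒ K_v = 5/32 ⇒ K = (5/32)/(1/512) = 80.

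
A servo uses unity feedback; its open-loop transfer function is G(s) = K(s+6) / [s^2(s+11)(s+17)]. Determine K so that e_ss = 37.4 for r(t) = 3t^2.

Two free integrators in G(s): this is a type 2 system.
K_a = lim_{s→0} s^2·G(s) = K·6 / (11·17) = (6/187)·K.
e_ss = 6/K_a = 37.4 ⇒ K_a = 30/187 ⇒ K = (30/187)/(6/187) = 5.

5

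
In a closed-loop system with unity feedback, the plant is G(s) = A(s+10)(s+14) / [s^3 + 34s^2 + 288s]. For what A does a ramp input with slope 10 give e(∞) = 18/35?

40

Factoring s from the denominator leaves a polynomial with constant term 288, so the system is type 1.
K_v = lim_{s→0} s·G(s) = A·10·14 / 288 = (35/72)·A.
e_ss = 10/K_v = 18/35 ⇒ K_v = 175/9 ⇒ A = (175/9)/(35/72) = 40.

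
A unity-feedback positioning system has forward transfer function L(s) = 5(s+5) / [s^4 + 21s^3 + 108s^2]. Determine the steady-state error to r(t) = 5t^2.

Factoring s^2 from the denominator leaves a polynomial with constant term 108, so the system is type 2.
K_a = lim_{s→0} s^2·L(s) = 5·5 / 108 = 25/108.
r(t) = 5t^2 gives R(s) = 10/s^3.
e_ss = 10/K_a = 10/(25/108) = 43.2.

43.2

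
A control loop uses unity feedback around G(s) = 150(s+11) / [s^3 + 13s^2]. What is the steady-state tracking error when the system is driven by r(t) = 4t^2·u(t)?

52/825

Lowest-order denominator term is 13s^2, so the open loop has 2 poles at the origin → type 2 system.
K_a = lim_{s→0} s^2·G(s) = 150·11 / 13 = 1650/13.
r(t) = 4t^2 gives R(s) = 8/s^3.
e_ss = 8/K_a = 8/(1650/13) = 52/825.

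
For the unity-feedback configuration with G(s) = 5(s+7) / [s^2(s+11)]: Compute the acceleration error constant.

35/11

Two free integrators in G(s): this is a type 2 system.
K_a = lim_{s→0} s^2·G(s) = 5·7 / (11) = 35/11.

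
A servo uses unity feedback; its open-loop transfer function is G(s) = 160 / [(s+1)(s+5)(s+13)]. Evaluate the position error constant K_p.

32/13

The open loop has no poles at the origin → type 0 system.
K_p = lim_{s→0} G(s) = 160 / (1·5·13) = 32/13.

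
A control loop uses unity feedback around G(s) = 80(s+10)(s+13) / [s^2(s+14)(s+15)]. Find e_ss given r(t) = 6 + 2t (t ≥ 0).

0

Two free integrators in G(s): this is a type 2 system. By superposition:
  • 6: tracked with zero error.
  • 2t: tracked with zero error.
Total e_ss = 0.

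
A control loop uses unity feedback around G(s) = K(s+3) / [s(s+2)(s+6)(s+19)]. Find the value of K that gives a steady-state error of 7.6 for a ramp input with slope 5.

50

System type = 1 (one pole at s=0).
K_v = lim_{s→0} s·G(s) = K·3 / (2·6·19) = (1/76)·K.
e_ss = 5/K_v = 7.6 ⇒ K_v = 25/38 ⇒ K = (25/38)/(1/76) = 50.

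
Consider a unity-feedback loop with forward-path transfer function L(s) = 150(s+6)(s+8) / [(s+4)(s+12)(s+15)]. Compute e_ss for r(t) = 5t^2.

infinity

System type = 0 (no poles at s=0).
For a type-0 system K_a = 0, so e_ss to a parabolic input is unbounded.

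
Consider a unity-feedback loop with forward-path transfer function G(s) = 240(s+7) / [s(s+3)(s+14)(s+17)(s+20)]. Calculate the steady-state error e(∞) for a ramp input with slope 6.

51

One free integrator in G(s): this is a type 1 system.
K_v = lim_{s→0} s·G(s) = 240·7 / (3·14·17·20) = 2/17.
e_ss = 6/K_v = 6/(2/17) = 51.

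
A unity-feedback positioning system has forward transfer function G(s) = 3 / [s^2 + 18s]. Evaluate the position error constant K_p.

infinity

K_p = lim_{s→0} G(s); with 1 pole at the origin the limit diverges, so K_p = ∞.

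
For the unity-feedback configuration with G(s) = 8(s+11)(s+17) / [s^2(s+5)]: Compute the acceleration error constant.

299.2

System type = 2 (two poles at s=0).
K_a = lim_{s→0} s^2·G(s) = 8·11·17 / (5) = 299.2.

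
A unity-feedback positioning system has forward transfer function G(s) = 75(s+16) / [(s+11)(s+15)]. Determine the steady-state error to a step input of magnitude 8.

G(s) has no factors of s in the denominator, so the system is type 0.
K_p = lim_{s→0} G(s) = 75·16 / (11·15) = 80/11.
e_ss = 8/(1 + K_p) = 8/(91/11) = 88/91.

88/91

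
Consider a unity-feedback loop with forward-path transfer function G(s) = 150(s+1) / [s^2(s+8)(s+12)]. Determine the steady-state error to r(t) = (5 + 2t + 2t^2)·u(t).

2.56

The open loop has two poles at the origin → type 2 system. Taking each input component in turn:
  • 5: tracked with zero error.
  • 2t: tracked with zero error.
  • 2t^2: e_ss = 4/K_a with K_a=1.5625 → 2.56.
Total e_ss = 2.56.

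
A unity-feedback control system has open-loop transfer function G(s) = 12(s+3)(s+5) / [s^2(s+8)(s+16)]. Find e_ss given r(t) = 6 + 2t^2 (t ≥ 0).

128/45

System type = 2 (two poles at s=0). By superposition:
  • 6: tracked with zero error.
  • 2t^2: e_ss = 4/K_a with K_a=45/32 → 128/45.
Total e_ss = 128/45.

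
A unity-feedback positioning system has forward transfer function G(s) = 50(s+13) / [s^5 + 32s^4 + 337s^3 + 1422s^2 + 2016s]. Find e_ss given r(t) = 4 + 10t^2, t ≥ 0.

infinity

The denominator has no term below 2016s — 1 pole at s=0, type 1. By superposition:
  • 4: tracked with zero error.
  • 10t^2: a type-1 system cannot track it, e_ss → ∞.
The unbounded component dominates.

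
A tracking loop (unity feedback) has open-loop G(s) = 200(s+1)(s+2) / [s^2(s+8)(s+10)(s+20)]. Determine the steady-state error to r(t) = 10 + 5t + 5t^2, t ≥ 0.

G(s) has two factors of s in the denominator, so the system is type 2. Treating each term separately:
  • 10: tracked with zero error.
  • 5t: tracked with zero error.
  • 5t^2: e_ss = 10/K_a with K_a=0.25 → 40.
Total e_ss = 40.

40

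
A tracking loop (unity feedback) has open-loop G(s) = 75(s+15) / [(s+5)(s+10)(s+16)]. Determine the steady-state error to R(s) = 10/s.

320/77

System type = 0 (no poles at s=0).
K_p = lim_{s→0} G(s) = 75·15 / (5·10·16) = 45/32.
e_ss = 10/(1 + K_p) = 10/(77/32) = 320/77.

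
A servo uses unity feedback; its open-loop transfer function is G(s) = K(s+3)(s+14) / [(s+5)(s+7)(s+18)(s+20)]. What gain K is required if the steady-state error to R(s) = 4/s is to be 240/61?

System type = 0 (no poles at s=0).
K_p = lim_{s→0} G(s) = K·3·14 / (5·7·18·20) = (1/300)·K.
e_ss = 4/(1 + K_p) = 240/61 ⇒ 1 + (1/300)·K = 61/60 ⇒ K = 5.

5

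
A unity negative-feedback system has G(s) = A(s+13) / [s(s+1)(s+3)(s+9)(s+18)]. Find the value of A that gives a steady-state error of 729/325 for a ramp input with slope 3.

50

One free integrator in G(s): this is a type 1 system.
K_v = lim_{s→0} s·G(s) = A·13 / (1·3·9·18) = (13/486)·A.
e_ss = 3/K_v = 729/325 ⇒ K_v = 325/243 ⇒ A = (325/243)/(13/486) = 50.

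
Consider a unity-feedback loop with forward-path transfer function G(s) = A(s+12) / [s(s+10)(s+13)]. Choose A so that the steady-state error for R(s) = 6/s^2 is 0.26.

G(s) has one factor of s in the denominator, so the system is type 1.
K_v = lim_{s→0} s·G(s) = A·12 / (10·13) = (6/65)·A.
e_ss = 6/K_v = 0.26 ⇒ K_v = 300/13 ⇒ A = (300/13)/(6/65) = 250.

250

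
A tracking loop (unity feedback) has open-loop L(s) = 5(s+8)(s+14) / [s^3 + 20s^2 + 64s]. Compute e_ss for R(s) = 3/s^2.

12/35

The denominator has no term below 64s — 1 pole at s=0, type 1.
K_v = lim_{s→0} s·L(s) = 5·8·14 / 64 = 8.75.
e_ss = 3/K_v = 3/8.75 = 12/35.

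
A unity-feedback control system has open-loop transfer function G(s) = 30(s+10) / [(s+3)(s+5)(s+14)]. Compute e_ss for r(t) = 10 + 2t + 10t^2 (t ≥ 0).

infinity

System type = 0 (no poles at s=0). Treating each term separately:
  • 10: e_ss = 10/(1+K_p) with K_p=10/7 → 70/17.
  • 2t: a type-0 system cannot track it, e_ss → ∞.
  • 10t^2: a type-0 system cannot track it, e_ss → ∞.
The unbounded component dominates.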